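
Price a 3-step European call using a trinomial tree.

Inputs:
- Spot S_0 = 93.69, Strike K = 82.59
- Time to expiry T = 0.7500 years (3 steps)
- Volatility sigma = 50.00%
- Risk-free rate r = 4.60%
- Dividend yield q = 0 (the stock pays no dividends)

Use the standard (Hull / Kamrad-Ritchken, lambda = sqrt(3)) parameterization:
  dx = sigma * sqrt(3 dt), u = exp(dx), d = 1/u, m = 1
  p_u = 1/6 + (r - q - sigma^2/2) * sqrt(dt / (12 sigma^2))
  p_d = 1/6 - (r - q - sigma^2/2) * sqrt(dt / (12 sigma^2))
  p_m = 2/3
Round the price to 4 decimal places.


Answer: Price = V(0,0) = 22.8697

Derivation:
dt = T/N = 0.250000; dx = sigma*sqrt(3*dt) = 0.433013
u = exp(dx) = 1.541896; d = 1/u = 0.648552
p_u = 0.143861, p_m = 0.666667, p_d = 0.189472
Discount per step: exp(-r*dt) = 0.988566
Stock lattice S(k, j) with j the centered position index:
  k=0: S(0,+0) = 93.6900
  k=1: S(1,-1) = 60.7629; S(1,+0) = 93.6900; S(1,+1) = 144.4602
  k=2: S(2,-2) = 39.4079; S(2,-1) = 60.7629; S(2,+0) = 93.6900; S(2,+1) = 144.4602; S(2,+2) = 222.7426
  k=3: S(3,-3) = 25.5581; S(3,-2) = 39.4079; S(3,-1) = 60.7629; S(3,+0) = 93.6900; S(3,+1) = 144.4602; S(3,+2) = 222.7426; S(3,+3) = 343.4459
Terminal payoffs V(N, j) = max(S_T - K, 0):
  V(3,-3) = 0.000000; V(3,-2) = 0.000000; V(3,-1) = 0.000000; V(3,+0) = 11.100000; V(3,+1) = 61.870218; V(3,+2) = 140.152604; V(3,+3) = 260.855887
Backward induction: V(k, j) = exp(-r*dt) * [p_u * V(k+1, j+1) + p_m * V(k+1, j) + p_d * V(k+1, j-1)]
  V(2,-2) = exp(-r*dt) * [p_u*0.000000 + p_m*0.000000 + p_d*0.000000] = 0.000000
  V(2,-1) = exp(-r*dt) * [p_u*11.100000 + p_m*0.000000 + p_d*0.000000] = 1.578602
  V(2,+0) = exp(-r*dt) * [p_u*61.870218 + p_m*11.100000 + p_d*0.000000] = 16.114347
  V(2,+1) = exp(-r*dt) * [p_u*140.152604 + p_m*61.870218 + p_d*11.100000] = 62.786281
  V(2,+2) = exp(-r*dt) * [p_u*260.855887 + p_m*140.152604 + p_d*61.870218] = 141.053342
  V(1,-1) = exp(-r*dt) * [p_u*16.114347 + p_m*1.578602 + p_d*0.000000] = 3.332093
  V(1,+0) = exp(-r*dt) * [p_u*62.786281 + p_m*16.114347 + p_d*1.578602] = 19.844983
  V(1,+1) = exp(-r*dt) * [p_u*141.053342 + p_m*62.786281 + p_d*16.114347] = 64.457322
  V(0,+0) = exp(-r*dt) * [p_u*64.457322 + p_m*19.844983 + p_d*3.332093] = 22.869723


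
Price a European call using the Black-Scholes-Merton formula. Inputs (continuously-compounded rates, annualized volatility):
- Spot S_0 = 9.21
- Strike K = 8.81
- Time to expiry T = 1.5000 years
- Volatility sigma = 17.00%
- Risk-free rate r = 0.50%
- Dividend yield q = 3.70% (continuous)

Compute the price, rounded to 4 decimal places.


Answer: Price = 0.7081

Derivation:
d1 = (ln(S/K) + (r - q + 0.5*sigma^2) * T) / (sigma * sqrt(T)) = 0.08682437
d2 = d1 - sigma * sqrt(T) = -0.12138225
exp(-rT) = 0.99252805; exp(-qT) = 0.94601202
C = S_0 * exp(-qT) * N(d1) - K * exp(-rT) * N(d2)
N(d1) = 0.53459444; N(d2) = 0.45169414
C = 9.2100 * 0.94601202 * 0.53459444 - 8.8100 * 0.99252805 * 0.45169414 = 0.7081


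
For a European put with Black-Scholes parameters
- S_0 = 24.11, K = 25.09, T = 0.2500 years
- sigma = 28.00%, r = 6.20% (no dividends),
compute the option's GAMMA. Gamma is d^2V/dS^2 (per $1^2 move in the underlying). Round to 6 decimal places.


d1 = -0.1038762013; d2 = -0.2438762013
phi(d1) = 0.3967957296; exp(-qT) = 1.0000000000; exp(-rT) = 0.9846195068
Gamma = exp(-qT) * phi(d1) / (S * sigma * sqrt(T)) = 1.0000000000 * 0.3967957296 / (24.1100 * 0.2800 * 0.5000000000) = 0.117555

Answer: Gamma = 0.117555


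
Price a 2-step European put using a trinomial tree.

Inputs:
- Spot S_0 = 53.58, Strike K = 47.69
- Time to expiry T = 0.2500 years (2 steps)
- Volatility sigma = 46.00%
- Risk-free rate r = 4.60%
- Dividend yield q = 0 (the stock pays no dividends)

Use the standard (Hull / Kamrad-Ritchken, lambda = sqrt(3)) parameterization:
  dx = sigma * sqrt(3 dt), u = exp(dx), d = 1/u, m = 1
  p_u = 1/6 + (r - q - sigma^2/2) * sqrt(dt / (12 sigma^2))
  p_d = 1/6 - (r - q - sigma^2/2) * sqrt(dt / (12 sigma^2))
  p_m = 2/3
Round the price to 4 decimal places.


Answer: Price = V(0,0) = 2.2728

Derivation:
dt = T/N = 0.125000; dx = sigma*sqrt(3*dt) = 0.281691
u = exp(dx) = 1.325370; d = 1/u = 0.754507
p_u = 0.153399, p_m = 0.666667, p_d = 0.179935
Discount per step: exp(-r*dt) = 0.994266
Stock lattice S(k, j) with j the centered position index:
  k=0: S(0,+0) = 53.5800
  k=1: S(1,-1) = 40.4265; S(1,+0) = 53.5800; S(1,+1) = 71.0133
  k=2: S(2,-2) = 30.5020; S(2,-1) = 40.4265; S(2,+0) = 53.5800; S(2,+1) = 71.0133; S(2,+2) = 94.1189
Terminal payoffs V(N, j) = max(K - S_T, 0):
  V(2,-2) = 17.187970; V(2,-1) = 7.263539; V(2,+0) = 0.000000; V(2,+1) = 0.000000; V(2,+2) = 0.000000
Backward induction: V(k, j) = exp(-r*dt) * [p_u * V(k+1, j+1) + p_m * V(k+1, j) + p_d * V(k+1, j-1)]
  V(1,-1) = exp(-r*dt) * [p_u*0.000000 + p_m*7.263539 + p_d*17.187970] = 7.889577
  V(1,+0) = exp(-r*dt) * [p_u*0.000000 + p_m*0.000000 + p_d*7.263539] = 1.299470
  V(1,+1) = exp(-r*dt) * [p_u*0.000000 + p_m*0.000000 + p_d*0.000000] = 0.000000
  V(0,+0) = exp(-r*dt) * [p_u*0.000000 + p_m*1.299470 + p_d*7.889577] = 2.272816


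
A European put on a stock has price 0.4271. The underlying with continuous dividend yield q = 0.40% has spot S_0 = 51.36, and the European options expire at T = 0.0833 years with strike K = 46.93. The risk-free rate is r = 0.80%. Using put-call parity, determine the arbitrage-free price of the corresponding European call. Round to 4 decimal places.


Answer: Call price = 4.8713

Derivation:
Put-call parity: C - P = S_0 * exp(-qT) - K * exp(-rT).
S_0 * exp(-qT) = 51.3600 * 0.99966686 = 51.34288970
K * exp(-rT) = 46.9300 * 0.99933382 = 46.89873627
C = P + S*exp(-qT) - K*exp(-rT)
C = 0.4271 + 51.34288970 - 46.89873627 = 4.8713


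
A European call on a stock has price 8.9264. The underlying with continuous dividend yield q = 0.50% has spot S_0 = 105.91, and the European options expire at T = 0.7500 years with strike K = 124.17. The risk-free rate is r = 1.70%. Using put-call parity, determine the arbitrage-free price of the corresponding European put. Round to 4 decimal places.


Put-call parity: C - P = S_0 * exp(-qT) - K * exp(-rT).
S_0 * exp(-qT) = 105.9100 * 0.99625702 = 105.51358125
K * exp(-rT) = 124.1700 * 0.98733094 = 122.59688244
P = C - S*exp(-qT) + K*exp(-rT)
P = 8.9264 - 105.51358125 + 122.59688244 = 26.0097

Answer: Put price = 26.0097


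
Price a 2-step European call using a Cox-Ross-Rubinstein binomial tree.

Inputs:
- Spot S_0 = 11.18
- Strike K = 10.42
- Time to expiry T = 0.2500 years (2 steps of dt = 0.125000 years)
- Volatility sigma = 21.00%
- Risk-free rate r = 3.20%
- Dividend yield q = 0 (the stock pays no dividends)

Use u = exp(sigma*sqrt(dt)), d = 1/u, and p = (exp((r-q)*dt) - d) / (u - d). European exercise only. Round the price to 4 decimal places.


Answer: Price = V(0,0) = 1.0307

Derivation:
dt = T/N = 0.125000
u = exp(sigma*sqrt(dt)) = 1.077072; d = 1/u = 0.928443
p = (exp((r-q)*dt) - d) / (u - d) = 0.508414
Discount per step: exp(-r*dt) = 0.996008
Stock lattice S(k, i) with i counting down-moves:
  k=0: S(0,0) = 11.1800
  k=1: S(1,0) = 12.0417; S(1,1) = 10.3800
  k=2: S(2,0) = 12.9697; S(2,1) = 11.1800; S(2,2) = 9.6372
Terminal payoffs V(N, i) = max(S_T - K, 0):
  V(2,0) = 2.549739; V(2,1) = 0.760000; V(2,2) = 0.000000
Backward induction: V(k, i) = exp(-r*dt) * [p * V(k+1, i) + (1-p) * V(k+1, i+1)].
  V(1,0) = exp(-r*dt) * [p*2.549739 + (1-p)*0.760000] = 1.663261
  V(1,1) = exp(-r*dt) * [p*0.760000 + (1-p)*0.000000] = 0.384852
  V(0,0) = exp(-r*dt) * [p*1.663261 + (1-p)*0.384852] = 1.030681


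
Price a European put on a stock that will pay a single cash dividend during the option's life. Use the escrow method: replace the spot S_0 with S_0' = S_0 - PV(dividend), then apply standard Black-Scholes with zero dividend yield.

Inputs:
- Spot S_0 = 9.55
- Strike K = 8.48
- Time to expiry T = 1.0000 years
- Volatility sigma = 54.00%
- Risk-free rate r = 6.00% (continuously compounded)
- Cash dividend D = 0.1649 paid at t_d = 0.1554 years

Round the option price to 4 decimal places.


Answer: Price = 1.2285

Derivation:
PV(D) = D * exp(-r * t_d) = 0.1649 * 0.99071933 = 0.16336962
S_0' = S_0 - PV(D) = 9.5500 - 0.16336962 = 9.38663038
d1 = (ln(S_0'/K) + (r + sigma^2/2)*T) / (sigma*sqrt(T)) = 0.56921468
d2 = d1 - sigma*sqrt(T) = 0.02921468
exp(-rT) = 0.94176453
N(-d1) = 0.28460523; N(-d2) = 0.48834669
P = K * exp(-rT) * N(-d2) - S_0' * N(-d1) = 8.4800 * 0.94176453 * 0.48834669 - 9.38663038 * 0.28460523 = 1.2285


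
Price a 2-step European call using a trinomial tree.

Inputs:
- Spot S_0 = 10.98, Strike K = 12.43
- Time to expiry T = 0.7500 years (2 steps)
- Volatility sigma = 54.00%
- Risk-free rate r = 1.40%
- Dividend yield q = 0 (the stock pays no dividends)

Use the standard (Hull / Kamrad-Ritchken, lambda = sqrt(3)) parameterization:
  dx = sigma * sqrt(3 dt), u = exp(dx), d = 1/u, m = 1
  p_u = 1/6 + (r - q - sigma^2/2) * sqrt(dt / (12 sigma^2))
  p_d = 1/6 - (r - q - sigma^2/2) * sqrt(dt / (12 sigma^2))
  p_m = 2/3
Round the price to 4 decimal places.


Answer: Price = V(0,0) = 1.4807

Derivation:
dt = T/N = 0.375000; dx = sigma*sqrt(3*dt) = 0.572756
u = exp(dx) = 1.773148; d = 1/u = 0.563969
p_u = 0.123520, p_m = 0.666667, p_d = 0.209813
Discount per step: exp(-r*dt) = 0.994764
Stock lattice S(k, j) with j the centered position index:
  k=0: S(0,+0) = 10.9800
  k=1: S(1,-1) = 6.1924; S(1,+0) = 10.9800; S(1,+1) = 19.4692
  k=2: S(2,-2) = 3.4923; S(2,-1) = 6.1924; S(2,+0) = 10.9800; S(2,+1) = 19.4692; S(2,+2) = 34.5217
Terminal payoffs V(N, j) = max(S_T - K, 0):
  V(2,-2) = 0.000000; V(2,-1) = 0.000000; V(2,+0) = 0.000000; V(2,+1) = 7.039165; V(2,+2) = 22.091711
Backward induction: V(k, j) = exp(-r*dt) * [p_u * V(k+1, j+1) + p_m * V(k+1, j) + p_d * V(k+1, j-1)]
  V(1,-1) = exp(-r*dt) * [p_u*0.000000 + p_m*0.000000 + p_d*0.000000] = 0.000000
  V(1,+0) = exp(-r*dt) * [p_u*7.039165 + p_m*0.000000 + p_d*0.000000] = 0.864925
  V(1,+1) = exp(-r*dt) * [p_u*22.091711 + p_m*7.039165 + p_d*0.000000] = 7.382685
  V(0,+0) = exp(-r*dt) * [p_u*7.382685 + p_m*0.864925 + p_d*0.000000] = 1.480732


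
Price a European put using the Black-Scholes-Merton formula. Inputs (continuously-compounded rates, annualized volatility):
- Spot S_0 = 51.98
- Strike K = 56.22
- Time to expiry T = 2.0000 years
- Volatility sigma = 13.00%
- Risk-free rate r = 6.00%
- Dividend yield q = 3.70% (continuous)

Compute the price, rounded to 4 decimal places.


Answer: Price = 4.4445

Derivation:
d1 = (ln(S/K) + (r - q + 0.5*sigma^2) * T) / (sigma * sqrt(T)) = -0.08438251
d2 = d1 - sigma * sqrt(T) = -0.26823028
exp(-rT) = 0.88692044; exp(-qT) = 0.92867169
P = K * exp(-rT) * N(-d2) - S_0 * exp(-qT) * N(-d1)
N(-d1) = 0.53362384; N(-d2) = 0.60573896
P = 56.2200 * 0.88692044 * 0.60573896 - 51.9800 * 0.92867169 * 0.53362384 = 4.4445


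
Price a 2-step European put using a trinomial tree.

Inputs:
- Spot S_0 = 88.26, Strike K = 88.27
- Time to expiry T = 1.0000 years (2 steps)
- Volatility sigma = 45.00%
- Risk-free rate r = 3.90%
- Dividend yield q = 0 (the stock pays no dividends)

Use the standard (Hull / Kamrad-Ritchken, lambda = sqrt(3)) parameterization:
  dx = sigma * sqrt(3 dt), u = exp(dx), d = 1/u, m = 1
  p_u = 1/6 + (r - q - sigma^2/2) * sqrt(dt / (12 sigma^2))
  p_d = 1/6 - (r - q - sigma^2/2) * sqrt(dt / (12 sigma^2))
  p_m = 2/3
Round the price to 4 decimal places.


Answer: Price = V(0,0) = 11.5078

Derivation:
dt = T/N = 0.500000; dx = sigma*sqrt(3*dt) = 0.551135
u = exp(dx) = 1.735222; d = 1/u = 0.576295
p_u = 0.138429, p_m = 0.666667, p_d = 0.194904
Discount per step: exp(-r*dt) = 0.980689
Stock lattice S(k, j) with j the centered position index:
  k=0: S(0,+0) = 88.2600
  k=1: S(1,-1) = 50.8638; S(1,+0) = 88.2600; S(1,+1) = 153.1507
  k=2: S(2,-2) = 29.3126; S(2,-1) = 50.8638; S(2,+0) = 88.2600; S(2,+1) = 153.1507; S(2,+2) = 265.7504
Terminal payoffs V(N, j) = max(K - S_T, 0):
  V(2,-2) = 58.957425; V(2,-1) = 37.406183; V(2,+0) = 0.010000; V(2,+1) = 0.000000; V(2,+2) = 0.000000
Backward induction: V(k, j) = exp(-r*dt) * [p_u * V(k+1, j+1) + p_m * V(k+1, j) + p_d * V(k+1, j-1)]
  V(1,-1) = exp(-r*dt) * [p_u*0.010000 + p_m*37.406183 + p_d*58.957425] = 35.726367
  V(1,+0) = exp(-r*dt) * [p_u*0.000000 + p_m*0.010000 + p_d*37.406183] = 7.156357
  V(1,+1) = exp(-r*dt) * [p_u*0.000000 + p_m*0.000000 + p_d*0.010000] = 0.001911
  V(0,+0) = exp(-r*dt) * [p_u*0.001911 + p_m*7.156357 + p_d*35.726367] = 11.507772


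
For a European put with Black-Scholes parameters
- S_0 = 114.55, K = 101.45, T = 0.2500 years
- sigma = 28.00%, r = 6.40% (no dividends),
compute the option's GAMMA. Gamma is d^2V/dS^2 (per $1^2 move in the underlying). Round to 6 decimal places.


Answer: Gamma = 0.014308

Derivation:
d1 = 1.0517524473; d2 = 0.9117524473
phi(d1) = 0.2294591781; exp(-qT) = 1.0000000000; exp(-rT) = 0.9841273201
Gamma = exp(-qT) * phi(d1) / (S * sigma * sqrt(T)) = 1.0000000000 * 0.2294591781 / (114.5500 * 0.2800 * 0.5000000000) = 0.014308


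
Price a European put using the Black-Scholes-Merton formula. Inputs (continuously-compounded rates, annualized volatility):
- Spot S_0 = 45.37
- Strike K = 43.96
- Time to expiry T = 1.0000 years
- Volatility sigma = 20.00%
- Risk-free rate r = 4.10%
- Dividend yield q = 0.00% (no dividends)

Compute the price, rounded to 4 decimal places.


d1 = (ln(S/K) + (r - q + 0.5*sigma^2) * T) / (sigma * sqrt(T)) = 0.46285482
d2 = d1 - sigma * sqrt(T) = 0.26285482
exp(-rT) = 0.95982913; exp(-qT) = 1.00000000
P = K * exp(-rT) * N(-d2) - S_0 * exp(-qT) * N(-d1)
N(-d1) = 0.32173422; N(-d2) = 0.39633124
P = 43.9600 * 0.95982913 * 0.39633124 - 45.3700 * 1.00000000 * 0.32173422 = 2.1258

Answer: Price = 2.1258


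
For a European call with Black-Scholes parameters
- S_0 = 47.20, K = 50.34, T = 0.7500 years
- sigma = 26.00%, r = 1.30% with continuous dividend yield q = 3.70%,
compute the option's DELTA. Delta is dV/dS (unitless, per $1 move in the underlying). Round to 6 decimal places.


d1 = -0.2533950233; d2 = -0.4785616283
phi(d1) = 0.3863378427; exp(-qT) = 0.9726314943; exp(-rT) = 0.9902973771
N(d1) = 0.3999814865
Delta = exp(-qT) * N(d1) = 0.9726314943 * 0.3999814865 = 0.389035

Answer: Delta = 0.389035


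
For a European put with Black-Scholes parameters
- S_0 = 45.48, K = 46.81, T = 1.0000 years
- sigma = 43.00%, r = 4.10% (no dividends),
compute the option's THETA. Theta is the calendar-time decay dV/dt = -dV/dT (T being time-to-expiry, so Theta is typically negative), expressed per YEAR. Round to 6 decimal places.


d1 = 0.2433158455; d2 = -0.1866841545
phi(d1) = 0.3873061422; exp(-qT) = 1.0000000000; exp(-rT) = 0.9598291299
Theta = -S*exp(-qT)*phi(d1)*sigma/(2*sqrt(T)) + r*K*exp(-rT)*N(-d2) - q*S*exp(-qT)*N(-d1)
N(-d1) = 0.4038803651; N(-d2) = 0.5740458597; sqrt(T) = 1.0000000000
Term 1 = -45.4800 * 1.0000000000 * 0.3873061422 * 0.4300 / (2 * 1.0000000000) = -3.7871569197
Term 2 = 0.0410 * 46.8100 * 0.9598291299 * 0.5740458597 = 1.0574577221
Term 3 = 0 (no dividend yield, q = 0)
Theta = -3.7871569197 + (1.0574577221) + (0.0000000000) = -2.729699

Answer: Theta = -2.729699


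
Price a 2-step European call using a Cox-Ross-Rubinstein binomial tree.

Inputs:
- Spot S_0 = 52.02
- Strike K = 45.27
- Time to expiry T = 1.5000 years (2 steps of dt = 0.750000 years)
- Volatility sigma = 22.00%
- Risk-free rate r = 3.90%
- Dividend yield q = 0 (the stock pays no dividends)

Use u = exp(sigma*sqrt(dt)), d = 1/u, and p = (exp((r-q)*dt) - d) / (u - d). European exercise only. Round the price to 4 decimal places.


Answer: Price = V(0,0) = 11.3507

Derivation:
dt = T/N = 0.750000
u = exp(sigma*sqrt(dt)) = 1.209885; d = 1/u = 0.826525
p = (exp((r-q)*dt) - d) / (u - d) = 0.529938
Discount per step: exp(-r*dt) = 0.971174
Stock lattice S(k, i) with i counting down-moves:
  k=0: S(0,0) = 52.0200
  k=1: S(1,0) = 62.9382; S(1,1) = 42.9958
  k=2: S(2,0) = 76.1480; S(2,1) = 52.0200; S(2,2) = 35.5371
Terminal payoffs V(N, i) = max(S_T - K, 0):
  V(2,0) = 30.878047; V(2,1) = 6.750000; V(2,2) = 0.000000
Backward induction: V(k, i) = exp(-r*dt) * [p * V(k+1, i) + (1-p) * V(k+1, i+1)].
  V(1,0) = exp(-r*dt) * [p*30.878047 + (1-p)*6.750000] = 18.973204
  V(1,1) = exp(-r*dt) * [p*6.750000 + (1-p)*0.000000] = 3.473967
  V(0,0) = exp(-r*dt) * [p*18.973204 + (1-p)*3.473967] = 11.350689


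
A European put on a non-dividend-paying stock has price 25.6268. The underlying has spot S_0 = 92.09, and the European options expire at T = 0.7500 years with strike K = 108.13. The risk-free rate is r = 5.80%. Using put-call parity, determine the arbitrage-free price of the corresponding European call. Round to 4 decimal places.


Answer: Call price = 14.1896

Derivation:
Put-call parity: C - P = S_0 * exp(-qT) - K * exp(-rT).
S_0 * exp(-qT) = 92.0900 * 1.00000000 = 92.09000000
K * exp(-rT) = 108.1300 * 0.95743255 = 103.52718207
C = P + S*exp(-qT) - K*exp(-rT)
C = 25.6268 + 92.09000000 - 103.52718207 = 14.1896


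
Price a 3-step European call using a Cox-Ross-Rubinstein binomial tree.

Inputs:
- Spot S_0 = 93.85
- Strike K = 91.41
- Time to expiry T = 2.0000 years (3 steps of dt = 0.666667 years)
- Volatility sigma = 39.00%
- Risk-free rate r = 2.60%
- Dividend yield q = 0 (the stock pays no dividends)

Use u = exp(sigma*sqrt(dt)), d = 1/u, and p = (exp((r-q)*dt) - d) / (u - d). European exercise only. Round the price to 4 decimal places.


Answer: Price = V(0,0) = 24.9013

Derivation:
dt = T/N = 0.666667
u = exp(sigma*sqrt(dt)) = 1.374972; d = 1/u = 0.727287
p = (exp((r-q)*dt) - d) / (u - d) = 0.448053
Discount per step: exp(-r*dt) = 0.982816
Stock lattice S(k, i) with i counting down-moves:
  k=0: S(0,0) = 93.8500
  k=1: S(1,0) = 129.0412; S(1,1) = 68.2559
  k=2: S(2,0) = 177.4280; S(2,1) = 93.8500; S(2,2) = 49.6417
  k=3: S(3,0) = 243.9587; S(3,1) = 129.0412; S(3,2) = 68.2559; S(3,3) = 36.1038
Terminal payoffs V(N, i) = max(S_T - K, 0):
  V(3,0) = 152.548655; V(3,1) = 37.631161; V(3,2) = 0.000000; V(3,3) = 0.000000
Backward induction: V(k, i) = exp(-r*dt) * [p * V(k+1, i) + (1-p) * V(k+1, i+1)].
  V(2,0) = exp(-r*dt) * [p*152.548655 + (1-p)*37.631161] = 87.588823
  V(2,1) = exp(-r*dt) * [p*37.631161 + (1-p)*0.000000] = 16.571012
  V(2,2) = exp(-r*dt) * [p*0.000000 + (1-p)*0.000000] = 0.000000
  V(1,0) = exp(-r*dt) * [p*87.588823 + (1-p)*16.571012] = 47.559194
  V(1,1) = exp(-r*dt) * [p*16.571012 + (1-p)*0.000000] = 7.297102
  V(0,0) = exp(-r*dt) * [p*47.559194 + (1-p)*7.297102] = 24.901260


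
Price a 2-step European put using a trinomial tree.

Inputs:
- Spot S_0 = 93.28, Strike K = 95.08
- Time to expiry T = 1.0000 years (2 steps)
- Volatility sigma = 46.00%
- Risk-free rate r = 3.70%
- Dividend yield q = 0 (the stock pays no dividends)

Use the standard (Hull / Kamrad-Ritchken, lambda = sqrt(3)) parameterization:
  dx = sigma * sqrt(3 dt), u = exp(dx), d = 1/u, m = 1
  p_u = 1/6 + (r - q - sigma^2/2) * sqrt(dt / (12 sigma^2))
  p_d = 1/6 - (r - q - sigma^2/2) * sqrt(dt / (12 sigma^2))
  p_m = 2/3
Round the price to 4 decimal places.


dt = T/N = 0.500000; dx = sigma*sqrt(3*dt) = 0.563383
u = exp(dx) = 1.756604; d = 1/u = 0.569280
p_u = 0.136137, p_m = 0.666667, p_d = 0.197197
Discount per step: exp(-r*dt) = 0.981670
Stock lattice S(k, j) with j the centered position index:
  k=0: S(0,+0) = 93.2800
  k=1: S(1,-1) = 53.1025; S(1,+0) = 93.2800; S(1,+1) = 163.8561
  k=2: S(2,-2) = 30.2302; S(2,-1) = 53.1025; S(2,+0) = 93.2800; S(2,+1) = 163.8561; S(2,+2) = 287.8303
Terminal payoffs V(N, j) = max(K - S_T, 0):
  V(2,-2) = 64.849830; V(2,-1) = 41.977549; V(2,+0) = 1.800000; V(2,+1) = 0.000000; V(2,+2) = 0.000000
Backward induction: V(k, j) = exp(-r*dt) * [p_u * V(k+1, j+1) + p_m * V(k+1, j) + p_d * V(k+1, j-1)]
  V(1,-1) = exp(-r*dt) * [p_u*1.800000 + p_m*41.977549 + p_d*64.849830] = 40.266380
  V(1,+0) = exp(-r*dt) * [p_u*0.000000 + p_m*1.800000 + p_d*41.977549] = 9.304100
  V(1,+1) = exp(-r*dt) * [p_u*0.000000 + p_m*0.000000 + p_d*1.800000] = 0.348447
  V(0,+0) = exp(-r*dt) * [p_u*0.348447 + p_m*9.304100 + p_d*40.266380] = 13.930448

Answer: Price = V(0,0) = 13.9304


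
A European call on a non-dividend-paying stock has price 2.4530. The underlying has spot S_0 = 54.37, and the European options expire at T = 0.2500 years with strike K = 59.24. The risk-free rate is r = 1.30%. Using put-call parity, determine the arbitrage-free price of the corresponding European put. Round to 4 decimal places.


Answer: Put price = 7.1308

Derivation:
Put-call parity: C - P = S_0 * exp(-qT) - K * exp(-rT).
S_0 * exp(-qT) = 54.3700 * 1.00000000 = 54.37000000
K * exp(-rT) = 59.2400 * 0.99675528 = 59.04778252
P = C - S*exp(-qT) + K*exp(-rT)
P = 2.4530 - 54.37000000 + 59.04778252 = 7.1308


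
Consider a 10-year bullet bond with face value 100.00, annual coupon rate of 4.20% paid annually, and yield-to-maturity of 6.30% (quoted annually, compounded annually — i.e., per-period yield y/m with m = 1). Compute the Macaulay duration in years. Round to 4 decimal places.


Coupon per period c = face * coupon_rate / m = 4.200000
Periods per year m = 1; per-period yield y/m = 0.063000
Number of cashflows N = 10
Cashflows (t years, CF_t, discount factor 1/(1+y/m)^(m*t), PV):
  t = 1.0000: CF_t = 4.200000, DF = 0.940734, PV = 3.951082
  t = 2.0000: CF_t = 4.200000, DF = 0.884980, PV = 3.716916
  t = 3.0000: CF_t = 4.200000, DF = 0.832531, PV = 3.496629
  t = 4.0000: CF_t = 4.200000, DF = 0.783190, PV = 3.289397
  t = 5.0000: CF_t = 4.200000, DF = 0.736773, PV = 3.094446
  t = 6.0000: CF_t = 4.200000, DF = 0.693107, PV = 2.911050
  t = 7.0000: CF_t = 4.200000, DF = 0.652029, PV = 2.738523
  t = 8.0000: CF_t = 4.200000, DF = 0.613386, PV = 2.576221
  t = 9.0000: CF_t = 4.200000, DF = 0.577033, PV = 2.423538
  t = 10.0000: CF_t = 104.200000, DF = 0.542834, PV = 56.563344
Price P = sum_t PV_t = 84.761146
Macaulay numerator sum_t t * PV_t:
  t * PV_t at t = 1.0000: 3.951082
  t * PV_t at t = 2.0000: 7.433832
  t * PV_t at t = 3.0000: 10.489886
  t * PV_t at t = 4.0000: 13.157586
  t * PV_t at t = 5.0000: 15.472232
  t * PV_t at t = 6.0000: 17.466302
  t * PV_t at t = 7.0000: 19.169663
  t * PV_t at t = 8.0000: 20.609771
  t * PV_t at t = 9.0000: 21.811846
  t * PV_t at t = 10.0000: 565.633436
Macaulay duration D = (sum_t t * PV_t) / P = 695.195635 / 84.761146 = 8.201820

Answer: Macaulay duration = 8.2018 years


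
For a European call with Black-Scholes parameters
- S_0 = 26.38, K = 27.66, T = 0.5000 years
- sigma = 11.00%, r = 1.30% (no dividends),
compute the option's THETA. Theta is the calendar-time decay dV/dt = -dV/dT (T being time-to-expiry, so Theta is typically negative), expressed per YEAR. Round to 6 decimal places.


d1 = -0.4866974699; d2 = -0.5644792158
phi(d1) = 0.3543834547; exp(-qT) = 1.0000000000; exp(-rT) = 0.9935210793
Theta = -S*exp(-qT)*phi(d1)*sigma/(2*sqrt(T)) - r*K*exp(-rT)*N(d2) + q*S*exp(-qT)*N(d1)
N(d1) = 0.3132363692; N(d2) = 0.2862140206; sqrt(T) = 0.7071067812
Term 1 = -26.3800 * 1.0000000000 * 0.3543834547 * 0.1100 / (2 * 0.7071067812) = -0.7271531940
Term 2 = -0.0130 * 27.6600 * 0.9935210793 * 0.2862140206 = -0.1022500475
Term 3 = 0 (no dividend yield, q = 0)
Theta = -0.7271531940 + (-0.1022500475) + (0.0000000000) = -0.829403

Answer: Theta = -0.829403


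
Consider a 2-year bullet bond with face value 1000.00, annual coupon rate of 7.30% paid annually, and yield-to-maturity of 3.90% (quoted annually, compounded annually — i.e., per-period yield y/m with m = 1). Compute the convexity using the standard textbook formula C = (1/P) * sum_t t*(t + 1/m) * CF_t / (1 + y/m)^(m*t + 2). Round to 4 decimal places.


Answer: Convexity = 5.3134

Derivation:
Coupon per period c = face * coupon_rate / m = 73.000000
Periods per year m = 1; per-period yield y/m = 0.039000
Number of cashflows N = 2
Cashflows (t years, CF_t, discount factor 1/(1+y/m)^(m*t), PV):
  t = 1.0000: CF_t = 73.000000, DF = 0.962464, PV = 70.259865
  t = 2.0000: CF_t = 1073.000000, DF = 0.926337, PV = 993.959358
Price P = sum_t PV_t = 1064.219223
Convexity numerator sum_t t*(t + 1/m) * CF_t / (1+y/m)^(m*t + 2):
  t = 1.0000: term = 130.168594
  t = 2.0000: term = 5524.446627
Convexity = (1/P) * sum = 5654.615221 / 1064.219223 = 5.313393


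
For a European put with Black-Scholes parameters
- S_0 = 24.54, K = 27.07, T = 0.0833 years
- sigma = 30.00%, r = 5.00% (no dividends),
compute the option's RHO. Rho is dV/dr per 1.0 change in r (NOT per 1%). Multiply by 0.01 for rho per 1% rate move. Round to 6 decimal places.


d1 = -1.0418425487; d2 = -1.1284277668
phi(d1) = 0.2318518981; exp(-qT) = 1.0000000000; exp(-rT) = 0.9958436616
N(-d2) = 0.8704303467
Rho = -K*T*exp(-rT)*N(-d2) = -27.0700 * 0.0833 * 0.9958436616 * 0.8704303467 = -1.954602

Answer: Rho = -1.954602


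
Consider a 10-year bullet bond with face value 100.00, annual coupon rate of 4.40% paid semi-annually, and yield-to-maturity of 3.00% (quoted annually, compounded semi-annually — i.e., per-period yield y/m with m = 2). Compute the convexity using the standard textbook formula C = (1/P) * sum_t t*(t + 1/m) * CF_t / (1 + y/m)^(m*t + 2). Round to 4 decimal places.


Coupon per period c = face * coupon_rate / m = 2.200000
Periods per year m = 2; per-period yield y/m = 0.015000
Number of cashflows N = 20
Cashflows (t years, CF_t, discount factor 1/(1+y/m)^(m*t), PV):
  t = 0.5000: CF_t = 2.200000, DF = 0.985222, PV = 2.167488
  t = 1.0000: CF_t = 2.200000, DF = 0.970662, PV = 2.135456
  t = 1.5000: CF_t = 2.200000, DF = 0.956317, PV = 2.103897
  t = 2.0000: CF_t = 2.200000, DF = 0.942184, PV = 2.072805
  t = 2.5000: CF_t = 2.200000, DF = 0.928260, PV = 2.042173
  t = 3.0000: CF_t = 2.200000, DF = 0.914542, PV = 2.011993
  t = 3.5000: CF_t = 2.200000, DF = 0.901027, PV = 1.982259
  t = 4.0000: CF_t = 2.200000, DF = 0.887711, PV = 1.952964
  t = 4.5000: CF_t = 2.200000, DF = 0.874592, PV = 1.924103
  t = 5.0000: CF_t = 2.200000, DF = 0.861667, PV = 1.895668
  t = 5.5000: CF_t = 2.200000, DF = 0.848933, PV = 1.867653
  t = 6.0000: CF_t = 2.200000, DF = 0.836387, PV = 1.840052
  t = 6.5000: CF_t = 2.200000, DF = 0.824027, PV = 1.812859
  t = 7.0000: CF_t = 2.200000, DF = 0.811849, PV = 1.786068
  t = 7.5000: CF_t = 2.200000, DF = 0.799852, PV = 1.759673
  t = 8.0000: CF_t = 2.200000, DF = 0.788031, PV = 1.733668
  t = 8.5000: CF_t = 2.200000, DF = 0.776385, PV = 1.708048
  t = 9.0000: CF_t = 2.200000, DF = 0.764912, PV = 1.682805
  t = 9.5000: CF_t = 2.200000, DF = 0.753607, PV = 1.657936
  t = 10.0000: CF_t = 102.200000, DF = 0.742470, PV = 75.880477
Price P = sum_t PV_t = 112.018047
Convexity numerator sum_t t*(t + 1/m) * CF_t / (1+y/m)^(m*t + 2):
  t = 0.5000: term = 1.051949
  t = 1.0000: term = 3.109208
  t = 1.5000: term = 6.126518
  t = 2.0000: term = 10.059964
  t = 2.5000: term = 14.866942
  t = 3.0000: term = 20.506127
  t = 3.5000: term = 26.937441
  t = 4.0000: term = 34.122022
  t = 4.5000: term = 42.022195
  t = 5.0000: term = 50.601439
  t = 5.5000: term = 59.824361
  t = 6.0000: term = 69.656668
  t = 6.5000: term = 80.065136
  t = 7.0000: term = 91.017585
  t = 7.5000: term = 102.482854
  t = 8.0000: term = 114.430773
  t = 8.5000: term = 126.832138
  t = 9.0000: term = 139.658686
  t = 9.5000: term = 152.883071
  t = 10.0000: term = 7733.699006
Convexity = (1/P) * sum = 8879.954084 / 112.018047 = 79.272531

Answer: Convexity = 79.2725


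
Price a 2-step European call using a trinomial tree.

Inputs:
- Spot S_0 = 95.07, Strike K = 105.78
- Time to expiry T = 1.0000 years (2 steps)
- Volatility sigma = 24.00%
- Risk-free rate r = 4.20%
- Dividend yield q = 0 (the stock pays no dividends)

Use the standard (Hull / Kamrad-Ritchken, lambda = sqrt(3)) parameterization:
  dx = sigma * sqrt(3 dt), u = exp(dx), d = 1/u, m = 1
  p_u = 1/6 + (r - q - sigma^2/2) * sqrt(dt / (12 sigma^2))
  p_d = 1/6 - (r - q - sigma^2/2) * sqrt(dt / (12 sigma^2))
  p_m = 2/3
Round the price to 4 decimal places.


dt = T/N = 0.500000; dx = sigma*sqrt(3*dt) = 0.293939
u = exp(dx) = 1.341702; d = 1/u = 0.745322
p_u = 0.177893, p_m = 0.666667, p_d = 0.155440
Discount per step: exp(-r*dt) = 0.979219
Stock lattice S(k, j) with j the centered position index:
  k=0: S(0,+0) = 95.0700
  k=1: S(1,-1) = 70.8578; S(1,+0) = 95.0700; S(1,+1) = 127.5556
  k=2: S(2,-2) = 52.8119; S(2,-1) = 70.8578; S(2,+0) = 95.0700; S(2,+1) = 127.5556; S(2,+2) = 171.1416
Terminal payoffs V(N, j) = max(S_T - K, 0):
  V(2,-2) = 0.000000; V(2,-1) = 0.000000; V(2,+0) = 0.000000; V(2,+1) = 21.775585; V(2,+2) = 65.361552
Backward induction: V(k, j) = exp(-r*dt) * [p_u * V(k+1, j+1) + p_m * V(k+1, j) + p_d * V(k+1, j-1)]
  V(1,-1) = exp(-r*dt) * [p_u*0.000000 + p_m*0.000000 + p_d*0.000000] = 0.000000
  V(1,+0) = exp(-r*dt) * [p_u*21.775585 + p_m*0.000000 + p_d*0.000000] = 3.793235
  V(1,+1) = exp(-r*dt) * [p_u*65.361552 + p_m*21.775585 + p_d*0.000000] = 25.601143
  V(0,+0) = exp(-r*dt) * [p_u*25.601143 + p_m*3.793235 + p_d*0.000000] = 6.935906

Answer: Price = V(0,0) = 6.9359


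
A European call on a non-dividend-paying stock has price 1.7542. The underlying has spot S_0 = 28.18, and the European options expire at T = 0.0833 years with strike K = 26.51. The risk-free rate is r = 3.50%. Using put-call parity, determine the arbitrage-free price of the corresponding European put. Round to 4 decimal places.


Answer: Put price = 0.0070

Derivation:
Put-call parity: C - P = S_0 * exp(-qT) - K * exp(-rT).
S_0 * exp(-qT) = 28.1800 * 1.00000000 = 28.18000000
K * exp(-rT) = 26.5100 * 0.99708875 = 26.43282265
P = C - S*exp(-qT) + K*exp(-rT)
P = 1.7542 - 28.18000000 + 26.43282265 = 0.0070


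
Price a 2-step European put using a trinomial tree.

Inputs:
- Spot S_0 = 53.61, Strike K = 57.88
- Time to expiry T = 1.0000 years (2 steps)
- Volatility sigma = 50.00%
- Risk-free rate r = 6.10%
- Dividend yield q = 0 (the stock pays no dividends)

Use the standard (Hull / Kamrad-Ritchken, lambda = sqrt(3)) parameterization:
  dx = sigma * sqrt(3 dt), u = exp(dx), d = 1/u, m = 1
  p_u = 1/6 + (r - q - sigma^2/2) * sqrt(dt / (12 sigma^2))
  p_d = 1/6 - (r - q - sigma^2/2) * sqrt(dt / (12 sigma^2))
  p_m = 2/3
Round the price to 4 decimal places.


Answer: Price = V(0,0) = 10.4464

Derivation:
dt = T/N = 0.500000; dx = sigma*sqrt(3*dt) = 0.612372
u = exp(dx) = 1.844803; d = 1/u = 0.542063
p_u = 0.140539, p_m = 0.666667, p_d = 0.192795
Discount per step: exp(-r*dt) = 0.969960
Stock lattice S(k, j) with j the centered position index:
  k=0: S(0,+0) = 53.6100
  k=1: S(1,-1) = 29.0600; S(1,+0) = 53.6100; S(1,+1) = 98.8999
  k=2: S(2,-2) = 15.7524; S(2,-1) = 29.0600; S(2,+0) = 53.6100; S(2,+1) = 98.8999; S(2,+2) = 182.4508
Terminal payoffs V(N, j) = max(K - S_T, 0):
  V(2,-2) = 42.127631; V(2,-1) = 28.819985; V(2,+0) = 4.270000; V(2,+1) = 0.000000; V(2,+2) = 0.000000
Backward induction: V(k, j) = exp(-r*dt) * [p_u * V(k+1, j+1) + p_m * V(k+1, j) + p_d * V(k+1, j-1)]
  V(1,-1) = exp(-r*dt) * [p_u*4.270000 + p_m*28.819985 + p_d*42.127631] = 27.096234
  V(1,+0) = exp(-r*dt) * [p_u*0.000000 + p_m*4.270000 + p_d*28.819985] = 8.150580
  V(1,+1) = exp(-r*dt) * [p_u*0.000000 + p_m*0.000000 + p_d*4.270000] = 0.798503
  V(0,+0) = exp(-r*dt) * [p_u*0.798503 + p_m*8.150580 + p_d*27.096234] = 10.446423


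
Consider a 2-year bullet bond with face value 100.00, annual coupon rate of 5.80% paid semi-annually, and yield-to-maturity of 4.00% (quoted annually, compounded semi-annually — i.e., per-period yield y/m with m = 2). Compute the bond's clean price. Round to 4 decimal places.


Coupon per period c = face * coupon_rate / m = 2.900000
Periods per year m = 2; per-period yield y/m = 0.020000
Number of cashflows N = 4
Cashflows (t years, CF_t, discount factor 1/(1+y/m)^(m*t), PV):
  t = 0.5000: CF_t = 2.900000, DF = 0.980392, PV = 2.843137
  t = 1.0000: CF_t = 2.900000, DF = 0.961169, PV = 2.787389
  t = 1.5000: CF_t = 2.900000, DF = 0.942322, PV = 2.732735
  t = 2.0000: CF_t = 102.900000, DF = 0.923845, PV = 95.063694
Price P = sum_t PV_t = 103.426956

Answer: Price = 103.4270


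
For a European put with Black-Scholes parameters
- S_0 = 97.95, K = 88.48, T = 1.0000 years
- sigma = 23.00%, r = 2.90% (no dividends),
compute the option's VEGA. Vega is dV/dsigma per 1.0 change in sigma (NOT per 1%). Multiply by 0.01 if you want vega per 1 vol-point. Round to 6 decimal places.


d1 = 0.6831765505; d2 = 0.4531765505
phi(d1) = 0.3159081940; exp(-qT) = 1.0000000000; exp(-rT) = 0.9714164645
Vega = S * exp(-qT) * phi(d1) * sqrt(T) = 97.9500 * 1.0000000000 * 0.3159081940 * 1.0000000000 = 30.943208

Answer: Vega = 30.943208


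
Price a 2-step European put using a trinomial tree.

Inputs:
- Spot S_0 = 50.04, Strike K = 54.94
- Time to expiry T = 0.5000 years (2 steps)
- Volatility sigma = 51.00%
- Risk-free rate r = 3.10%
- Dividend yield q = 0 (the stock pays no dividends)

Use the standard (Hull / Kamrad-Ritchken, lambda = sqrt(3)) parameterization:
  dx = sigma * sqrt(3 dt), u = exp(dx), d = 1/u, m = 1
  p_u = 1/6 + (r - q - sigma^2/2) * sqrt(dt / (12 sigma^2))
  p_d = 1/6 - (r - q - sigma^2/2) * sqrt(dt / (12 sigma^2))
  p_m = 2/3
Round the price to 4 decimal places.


Answer: Price = V(0,0) = 9.5024

Derivation:
dt = T/N = 0.250000; dx = sigma*sqrt(3*dt) = 0.441673
u = exp(dx) = 1.555307; d = 1/u = 0.642960
p_u = 0.138634, p_m = 0.666667, p_d = 0.194699
Discount per step: exp(-r*dt) = 0.992280
Stock lattice S(k, j) with j the centered position index:
  k=0: S(0,+0) = 50.0400
  k=1: S(1,-1) = 32.1737; S(1,+0) = 50.0400; S(1,+1) = 77.8276
  k=2: S(2,-2) = 20.6864; S(2,-1) = 32.1737; S(2,+0) = 50.0400; S(2,+1) = 77.8276; S(2,+2) = 121.0458
Terminal payoffs V(N, j) = max(K - S_T, 0):
  V(2,-2) = 34.253594; V(2,-1) = 22.766288; V(2,+0) = 4.900000; V(2,+1) = 0.000000; V(2,+2) = 0.000000
Backward induction: V(k, j) = exp(-r*dt) * [p_u * V(k+1, j+1) + p_m * V(k+1, j) + p_d * V(k+1, j-1)]
  V(1,-1) = exp(-r*dt) * [p_u*4.900000 + p_m*22.766288 + p_d*34.253594] = 22.352081
  V(1,+0) = exp(-r*dt) * [p_u*0.000000 + p_m*4.900000 + p_d*22.766288] = 7.639808
  V(1,+1) = exp(-r*dt) * [p_u*0.000000 + p_m*0.000000 + p_d*4.900000] = 0.946661
  V(0,+0) = exp(-r*dt) * [p_u*0.946661 + p_m*7.639808 + p_d*22.352081] = 9.502449


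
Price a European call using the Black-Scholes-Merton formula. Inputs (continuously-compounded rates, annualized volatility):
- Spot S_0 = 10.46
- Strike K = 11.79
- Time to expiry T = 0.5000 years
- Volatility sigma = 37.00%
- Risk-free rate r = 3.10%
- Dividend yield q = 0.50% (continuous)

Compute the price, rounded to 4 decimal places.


Answer: Price = 0.6531

Derivation:
d1 = (ln(S/K) + (r - q + 0.5*sigma^2) * T) / (sigma * sqrt(T)) = -0.27698808
d2 = d1 - sigma * sqrt(T) = -0.53861759
exp(-rT) = 0.98461951; exp(-qT) = 0.99750312
C = S_0 * exp(-qT) * N(d1) - K * exp(-rT) * N(d2)
N(d1) = 0.39089463; N(d2) = 0.29507537
C = 10.4600 * 0.99750312 * 0.39089463 - 11.7900 * 0.98461951 * 0.29507537 = 0.6531


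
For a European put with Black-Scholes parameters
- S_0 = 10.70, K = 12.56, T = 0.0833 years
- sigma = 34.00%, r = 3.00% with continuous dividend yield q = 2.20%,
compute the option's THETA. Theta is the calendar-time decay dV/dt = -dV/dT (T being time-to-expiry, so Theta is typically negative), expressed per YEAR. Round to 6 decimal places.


d1 = -1.5774219444; d2 = -1.6755518583
phi(d1) = 0.1149717850; exp(-qT) = 0.9981690782; exp(-rT) = 0.9975041199
Theta = -S*exp(-qT)*phi(d1)*sigma/(2*sqrt(T)) + r*K*exp(-rT)*N(-d2) - q*S*exp(-qT)*N(-d1)
N(-d1) = 0.9426507653; N(-d2) = 0.9530869974; sqrt(T) = 0.2886173938
Term 1 = -10.7000 * 0.9981690782 * 0.1149717850 * 0.3400 / (2 * 0.2886173938) = -0.7232785480
Term 2 = 0.0300 * 12.5600 * 0.9975041199 * 0.9530869974 = 0.3582268522
Term 3 = -0.0220 * 10.7000 * 0.9981690782 * 0.9426507653 = -0.2214937086
Theta = -0.7232785480 + (0.3582268522) + (-0.2214937086) = -0.586545

Answer: Theta = -0.586545


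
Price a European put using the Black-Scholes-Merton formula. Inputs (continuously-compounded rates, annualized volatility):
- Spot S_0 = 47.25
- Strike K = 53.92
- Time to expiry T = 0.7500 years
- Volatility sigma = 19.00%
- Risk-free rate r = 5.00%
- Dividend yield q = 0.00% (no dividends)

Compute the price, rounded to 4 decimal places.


d1 = (ln(S/K) + (r - q + 0.5*sigma^2) * T) / (sigma * sqrt(T)) = -0.49233582
d2 = d1 - sigma * sqrt(T) = -0.65688065
exp(-rT) = 0.96319442; exp(-qT) = 1.00000000
P = K * exp(-rT) * N(-d2) - S_0 * exp(-qT) * N(-d1)
N(-d1) = 0.68875902; N(-d2) = 0.74437117
P = 53.9200 * 0.96319442 * 0.74437117 - 47.2500 * 1.00000000 * 0.68875902 = 6.1154

Answer: Price = 6.1154


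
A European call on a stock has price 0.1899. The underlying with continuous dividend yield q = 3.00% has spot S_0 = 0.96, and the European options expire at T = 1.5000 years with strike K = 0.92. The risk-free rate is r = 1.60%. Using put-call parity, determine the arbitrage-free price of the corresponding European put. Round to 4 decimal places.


Put-call parity: C - P = S_0 * exp(-qT) - K * exp(-rT).
S_0 * exp(-qT) = 0.9600 * 0.95599748 = 0.91775758
K * exp(-rT) = 0.9200 * 0.97628571 = 0.89818285
P = C - S*exp(-qT) + K*exp(-rT)
P = 0.1899 - 0.91775758 + 0.89818285 = 0.1703

Answer: Put price = 0.1703


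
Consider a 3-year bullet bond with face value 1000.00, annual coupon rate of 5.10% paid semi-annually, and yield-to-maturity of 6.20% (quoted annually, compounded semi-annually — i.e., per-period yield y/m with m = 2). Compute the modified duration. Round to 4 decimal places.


Answer: Modified duration = 2.7316

Derivation:
Coupon per period c = face * coupon_rate / m = 25.500000
Periods per year m = 2; per-period yield y/m = 0.031000
Number of cashflows N = 6
Cashflows (t years, CF_t, discount factor 1/(1+y/m)^(m*t), PV):
  t = 0.5000: CF_t = 25.500000, DF = 0.969932, PV = 24.733269
  t = 1.0000: CF_t = 25.500000, DF = 0.940768, PV = 23.989591
  t = 1.5000: CF_t = 25.500000, DF = 0.912481, PV = 23.268275
  t = 2.0000: CF_t = 25.500000, DF = 0.885045, PV = 22.568647
  t = 2.5000: CF_t = 25.500000, DF = 0.858434, PV = 21.890055
  t = 3.0000: CF_t = 1025.500000, DF = 0.832622, PV = 853.854110
Price P = sum_t PV_t = 970.303946
First compute Macaulay numerator sum_t t * PV_t:
  t * PV_t at t = 0.5000: 12.366634
  t * PV_t at t = 1.0000: 23.989591
  t * PV_t at t = 1.5000: 34.902412
  t * PV_t at t = 2.0000: 45.137294
  t * PV_t at t = 2.5000: 54.725138
  t * PV_t at t = 3.0000: 2561.562329
Macaulay duration D = 2732.683398 / 970.303946 = 2.816317
Modified duration = D / (1 + y/m) = 2.816317 / (1 + 0.031000) = 2.731636


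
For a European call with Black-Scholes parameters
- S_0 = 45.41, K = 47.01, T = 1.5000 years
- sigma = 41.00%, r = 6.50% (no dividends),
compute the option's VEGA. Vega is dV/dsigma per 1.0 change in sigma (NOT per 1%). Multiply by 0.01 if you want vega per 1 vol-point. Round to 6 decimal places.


d1 = 0.3762794623; d2 = -0.1258659350
phi(d1) = 0.3716764170; exp(-qT) = 1.0000000000; exp(-rT) = 0.9071023416
Vega = S * exp(-qT) * phi(d1) * sqrt(T) = 45.4100 * 1.0000000000 * 0.3716764170 * 1.2247448714 = 20.671031

Answer: Vega = 20.671031


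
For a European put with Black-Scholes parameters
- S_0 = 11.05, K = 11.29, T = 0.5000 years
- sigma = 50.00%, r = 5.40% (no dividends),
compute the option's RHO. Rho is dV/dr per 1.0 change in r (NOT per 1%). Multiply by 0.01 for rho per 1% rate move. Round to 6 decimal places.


d1 = 0.1923699549; d2 = -0.1611834357
phi(d1) = 0.3916284842; exp(-qT) = 1.0000000000; exp(-rT) = 0.9733612415
N(-d2) = 0.5640255365
Rho = -K*T*exp(-rT)*N(-d2) = -11.2900 * 0.5000 * 0.9733612415 * 0.5640255365 = -3.099108

Answer: Rho = -3.099108


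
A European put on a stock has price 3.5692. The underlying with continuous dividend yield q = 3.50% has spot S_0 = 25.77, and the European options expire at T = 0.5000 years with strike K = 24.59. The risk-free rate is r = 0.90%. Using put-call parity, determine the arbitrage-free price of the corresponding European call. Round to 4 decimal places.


Answer: Call price = 4.4126

Derivation:
Put-call parity: C - P = S_0 * exp(-qT) - K * exp(-rT).
S_0 * exp(-qT) = 25.7700 * 0.98265224 = 25.32294811
K * exp(-rT) = 24.5900 * 0.99551011 = 24.47959360
C = P + S*exp(-qT) - K*exp(-rT)
C = 3.5692 + 25.32294811 - 24.47959360 = 4.4126


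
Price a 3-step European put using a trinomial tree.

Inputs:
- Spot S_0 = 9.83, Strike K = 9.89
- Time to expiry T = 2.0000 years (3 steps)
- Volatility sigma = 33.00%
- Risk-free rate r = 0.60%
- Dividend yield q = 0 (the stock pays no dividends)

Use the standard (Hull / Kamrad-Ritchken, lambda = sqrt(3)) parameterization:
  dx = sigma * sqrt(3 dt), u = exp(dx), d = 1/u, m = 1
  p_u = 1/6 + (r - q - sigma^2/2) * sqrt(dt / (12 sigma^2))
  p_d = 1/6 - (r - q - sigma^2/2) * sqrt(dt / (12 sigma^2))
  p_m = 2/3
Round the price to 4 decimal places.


dt = T/N = 0.666667; dx = sigma*sqrt(3*dt) = 0.466690
u = exp(dx) = 1.594708; d = 1/u = 0.627074
p_u = 0.132061, p_m = 0.666667, p_d = 0.201272
Discount per step: exp(-r*dt) = 0.996008
Stock lattice S(k, j) with j the centered position index:
  k=0: S(0,+0) = 9.8300
  k=1: S(1,-1) = 6.1641; S(1,+0) = 9.8300; S(1,+1) = 15.6760
  k=2: S(2,-2) = 3.8654; S(2,-1) = 6.1641; S(2,+0) = 9.8300; S(2,+1) = 15.6760; S(2,+2) = 24.9986
  k=3: S(3,-3) = 2.4239; S(3,-2) = 3.8654; S(3,-1) = 6.1641; S(3,+0) = 9.8300; S(3,+1) = 15.6760; S(3,+2) = 24.9986; S(3,+3) = 39.8655
Terminal payoffs V(N, j) = max(K - S_T, 0):
  V(3,-3) = 7.466125; V(3,-2) = 6.024628; V(3,-1) = 3.725861; V(3,+0) = 0.060000; V(3,+1) = 0.000000; V(3,+2) = 0.000000; V(3,+3) = 0.000000
Backward induction: V(k, j) = exp(-r*dt) * [p_u * V(k+1, j+1) + p_m * V(k+1, j) + p_d * V(k+1, j-1)]
  V(2,-2) = exp(-r*dt) * [p_u*3.725861 + p_m*6.024628 + p_d*7.466125] = 5.987186
  V(2,-1) = exp(-r*dt) * [p_u*0.060000 + p_m*3.725861 + p_d*6.024628] = 3.689632
  V(2,+0) = exp(-r*dt) * [p_u*0.000000 + p_m*0.060000 + p_d*3.725861] = 0.786758
  V(2,+1) = exp(-r*dt) * [p_u*0.000000 + p_m*0.000000 + p_d*0.060000] = 0.012028
  V(2,+2) = exp(-r*dt) * [p_u*0.000000 + p_m*0.000000 + p_d*0.000000] = 0.000000
  V(1,-1) = exp(-r*dt) * [p_u*0.786758 + p_m*3.689632 + p_d*5.987186] = 3.753664
  V(1,+0) = exp(-r*dt) * [p_u*0.012028 + p_m*0.786758 + p_d*3.689632] = 1.263649
  V(1,+1) = exp(-r*dt) * [p_u*0.000000 + p_m*0.012028 + p_d*0.786758] = 0.165707
  V(0,+0) = exp(-r*dt) * [p_u*0.165707 + p_m*1.263649 + p_d*3.753664] = 1.613357

Answer: Price = V(0,0) = 1.6134
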